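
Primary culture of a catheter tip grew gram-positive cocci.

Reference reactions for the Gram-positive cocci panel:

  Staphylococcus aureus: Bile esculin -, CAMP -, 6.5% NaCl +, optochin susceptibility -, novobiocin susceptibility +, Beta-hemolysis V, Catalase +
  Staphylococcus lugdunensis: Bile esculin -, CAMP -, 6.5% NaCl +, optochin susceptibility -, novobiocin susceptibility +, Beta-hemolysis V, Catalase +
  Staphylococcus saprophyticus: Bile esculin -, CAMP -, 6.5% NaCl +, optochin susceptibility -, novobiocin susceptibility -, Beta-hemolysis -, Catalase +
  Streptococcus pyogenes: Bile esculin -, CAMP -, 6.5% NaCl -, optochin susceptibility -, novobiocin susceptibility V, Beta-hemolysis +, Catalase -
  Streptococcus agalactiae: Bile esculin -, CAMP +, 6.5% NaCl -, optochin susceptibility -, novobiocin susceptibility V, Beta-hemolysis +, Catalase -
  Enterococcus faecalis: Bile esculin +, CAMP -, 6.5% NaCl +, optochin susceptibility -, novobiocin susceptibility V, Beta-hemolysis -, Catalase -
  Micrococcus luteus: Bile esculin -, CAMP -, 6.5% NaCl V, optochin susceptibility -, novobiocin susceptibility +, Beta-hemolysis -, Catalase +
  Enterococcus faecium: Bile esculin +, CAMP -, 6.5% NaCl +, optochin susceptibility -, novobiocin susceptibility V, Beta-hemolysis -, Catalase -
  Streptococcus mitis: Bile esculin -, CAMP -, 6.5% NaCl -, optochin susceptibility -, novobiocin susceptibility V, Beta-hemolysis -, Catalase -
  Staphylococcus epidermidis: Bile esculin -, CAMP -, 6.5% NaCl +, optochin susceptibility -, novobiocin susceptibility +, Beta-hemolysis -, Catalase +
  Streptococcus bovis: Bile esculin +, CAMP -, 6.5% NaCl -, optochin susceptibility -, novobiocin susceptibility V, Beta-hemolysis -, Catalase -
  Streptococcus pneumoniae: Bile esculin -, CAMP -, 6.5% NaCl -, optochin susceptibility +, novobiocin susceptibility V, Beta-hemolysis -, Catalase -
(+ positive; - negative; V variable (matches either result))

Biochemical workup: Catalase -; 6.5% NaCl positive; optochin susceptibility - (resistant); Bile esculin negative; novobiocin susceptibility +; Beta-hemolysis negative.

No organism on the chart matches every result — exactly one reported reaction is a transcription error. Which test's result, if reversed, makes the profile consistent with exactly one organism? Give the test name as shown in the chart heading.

As reported, no row in the chart matches all 6 reactions.
Reversing Catalase → 4 organisms match (not unique).
Reversing novobiocin susceptibility → still no organism matches.
Reversing Bile esculin → 2 organisms match (not unique).
Reversing Beta-hemolysis → still no organism matches.
Reversing optochin susceptibility → still no organism matches.
Reversing 6.5% NaCl (to -) → unique match: Streptococcus mitis.

6.5% NaCl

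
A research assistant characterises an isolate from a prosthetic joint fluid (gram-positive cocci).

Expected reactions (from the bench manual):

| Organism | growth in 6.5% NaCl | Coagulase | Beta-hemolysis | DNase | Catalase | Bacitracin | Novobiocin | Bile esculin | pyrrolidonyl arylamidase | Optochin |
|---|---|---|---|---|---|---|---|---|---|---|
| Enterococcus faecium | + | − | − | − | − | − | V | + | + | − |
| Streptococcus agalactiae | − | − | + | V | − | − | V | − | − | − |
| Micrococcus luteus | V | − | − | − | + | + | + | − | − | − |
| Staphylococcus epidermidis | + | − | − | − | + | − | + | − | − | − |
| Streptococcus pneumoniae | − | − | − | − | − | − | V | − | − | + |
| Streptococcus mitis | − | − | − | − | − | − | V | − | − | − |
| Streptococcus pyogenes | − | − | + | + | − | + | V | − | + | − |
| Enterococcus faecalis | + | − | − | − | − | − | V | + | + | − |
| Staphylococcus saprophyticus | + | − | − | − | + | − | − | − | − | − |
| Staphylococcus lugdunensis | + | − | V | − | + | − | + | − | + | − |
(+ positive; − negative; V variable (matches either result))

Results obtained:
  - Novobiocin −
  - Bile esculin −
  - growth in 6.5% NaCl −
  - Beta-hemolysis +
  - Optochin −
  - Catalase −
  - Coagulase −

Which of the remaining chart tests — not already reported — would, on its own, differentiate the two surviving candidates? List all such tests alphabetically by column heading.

Bacitracin, pyrrolidonyl arylamidase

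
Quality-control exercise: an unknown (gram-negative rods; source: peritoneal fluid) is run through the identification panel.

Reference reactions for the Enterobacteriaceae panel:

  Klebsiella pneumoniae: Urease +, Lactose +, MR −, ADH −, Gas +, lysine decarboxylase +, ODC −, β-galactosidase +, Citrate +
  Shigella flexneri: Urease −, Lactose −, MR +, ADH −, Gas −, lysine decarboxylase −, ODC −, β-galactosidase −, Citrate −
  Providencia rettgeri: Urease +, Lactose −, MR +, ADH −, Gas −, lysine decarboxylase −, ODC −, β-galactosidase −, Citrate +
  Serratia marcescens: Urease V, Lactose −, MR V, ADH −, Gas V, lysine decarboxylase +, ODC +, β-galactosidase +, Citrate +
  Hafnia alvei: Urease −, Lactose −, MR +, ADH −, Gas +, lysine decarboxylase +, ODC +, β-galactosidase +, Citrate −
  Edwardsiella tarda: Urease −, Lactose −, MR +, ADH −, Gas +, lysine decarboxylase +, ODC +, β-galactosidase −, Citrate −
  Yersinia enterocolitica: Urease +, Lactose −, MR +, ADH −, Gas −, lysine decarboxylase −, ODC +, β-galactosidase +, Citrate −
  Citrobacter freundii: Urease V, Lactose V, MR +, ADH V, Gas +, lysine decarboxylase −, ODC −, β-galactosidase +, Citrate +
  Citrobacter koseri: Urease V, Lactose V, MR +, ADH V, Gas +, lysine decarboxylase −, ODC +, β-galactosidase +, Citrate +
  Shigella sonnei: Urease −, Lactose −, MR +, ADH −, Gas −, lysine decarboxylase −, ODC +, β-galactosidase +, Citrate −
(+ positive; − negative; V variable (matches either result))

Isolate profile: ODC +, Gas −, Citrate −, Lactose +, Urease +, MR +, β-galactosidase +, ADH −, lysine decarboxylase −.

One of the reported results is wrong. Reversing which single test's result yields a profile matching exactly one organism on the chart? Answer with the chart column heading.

Lactose

As reported, no row in the chart matches all 9 reactions.
Reversing MR → still no organism matches.
Reversing ODC → still no organism matches.
Reversing ADH → still no organism matches.
Reversing Urease → still no organism matches.
Reversing β-galactosidase → still no organism matches.
Reversing Gas → still no organism matches.
Reversing Lactose (to −) → unique match: Yersinia enterocolitica.
Reversing Citrate → still no organism matches.
Reversing lysine decarboxylase → still no organism matches.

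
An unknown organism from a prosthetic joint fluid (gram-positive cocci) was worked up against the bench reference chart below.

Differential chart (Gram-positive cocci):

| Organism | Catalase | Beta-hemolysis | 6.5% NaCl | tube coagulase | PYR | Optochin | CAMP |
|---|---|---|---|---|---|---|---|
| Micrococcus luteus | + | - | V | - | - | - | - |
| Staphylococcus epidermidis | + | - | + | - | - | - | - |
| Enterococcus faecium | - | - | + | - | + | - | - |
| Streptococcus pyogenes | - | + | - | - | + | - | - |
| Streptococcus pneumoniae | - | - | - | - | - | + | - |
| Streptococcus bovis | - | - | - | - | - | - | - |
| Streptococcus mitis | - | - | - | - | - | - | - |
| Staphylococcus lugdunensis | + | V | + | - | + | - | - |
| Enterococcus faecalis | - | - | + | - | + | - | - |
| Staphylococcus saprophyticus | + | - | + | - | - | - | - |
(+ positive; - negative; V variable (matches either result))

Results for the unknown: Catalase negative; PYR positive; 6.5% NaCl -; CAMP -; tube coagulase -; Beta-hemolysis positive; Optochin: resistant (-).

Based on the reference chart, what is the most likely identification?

PYR +: excludes 6 organisms — 4 left.
tube coagulase -: all 4 remaining candidates are consistent.
CAMP -: all 4 remaining candidates are consistent.
Beta-hemolysis +: excludes Enterococcus faecium, Enterococcus faecalis — 2 left.
Catalase -: excludes Staphylococcus lugdunensis — 1 left.
Optochin -: the one remaining candidate is consistent.
6.5% NaCl -: the one remaining candidate is consistent.

Streptococcus pyogenes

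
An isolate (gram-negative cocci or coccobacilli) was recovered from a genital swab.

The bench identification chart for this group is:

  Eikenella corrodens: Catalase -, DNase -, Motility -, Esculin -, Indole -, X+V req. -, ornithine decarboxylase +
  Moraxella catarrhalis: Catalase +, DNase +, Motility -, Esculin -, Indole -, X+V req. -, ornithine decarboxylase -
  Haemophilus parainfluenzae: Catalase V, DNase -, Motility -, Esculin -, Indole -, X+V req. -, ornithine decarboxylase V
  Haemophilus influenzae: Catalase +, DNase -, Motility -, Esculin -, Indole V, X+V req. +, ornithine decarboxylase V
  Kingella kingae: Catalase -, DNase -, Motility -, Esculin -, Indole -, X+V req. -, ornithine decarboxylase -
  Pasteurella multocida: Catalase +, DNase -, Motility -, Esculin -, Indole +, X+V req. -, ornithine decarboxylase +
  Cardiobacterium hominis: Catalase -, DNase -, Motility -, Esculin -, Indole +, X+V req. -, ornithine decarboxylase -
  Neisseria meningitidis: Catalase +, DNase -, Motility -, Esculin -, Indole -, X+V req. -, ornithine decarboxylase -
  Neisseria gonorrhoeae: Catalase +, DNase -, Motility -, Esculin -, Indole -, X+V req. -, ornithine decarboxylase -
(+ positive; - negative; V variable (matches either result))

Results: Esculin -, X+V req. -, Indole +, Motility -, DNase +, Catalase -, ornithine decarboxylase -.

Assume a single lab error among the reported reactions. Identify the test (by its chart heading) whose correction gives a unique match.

DNase

As reported, no row in the chart matches all 7 reactions.
Reversing DNase (to -) → unique match: Cardiobacterium hominis.
Reversing X+V req. → still no organism matches.
Reversing Indole → still no organism matches.
Reversing Motility → still no organism matches.
Reversing ornithine decarboxylase → still no organism matches.
Reversing Esculin → still no organism matches.
Reversing Catalase → still no organism matches.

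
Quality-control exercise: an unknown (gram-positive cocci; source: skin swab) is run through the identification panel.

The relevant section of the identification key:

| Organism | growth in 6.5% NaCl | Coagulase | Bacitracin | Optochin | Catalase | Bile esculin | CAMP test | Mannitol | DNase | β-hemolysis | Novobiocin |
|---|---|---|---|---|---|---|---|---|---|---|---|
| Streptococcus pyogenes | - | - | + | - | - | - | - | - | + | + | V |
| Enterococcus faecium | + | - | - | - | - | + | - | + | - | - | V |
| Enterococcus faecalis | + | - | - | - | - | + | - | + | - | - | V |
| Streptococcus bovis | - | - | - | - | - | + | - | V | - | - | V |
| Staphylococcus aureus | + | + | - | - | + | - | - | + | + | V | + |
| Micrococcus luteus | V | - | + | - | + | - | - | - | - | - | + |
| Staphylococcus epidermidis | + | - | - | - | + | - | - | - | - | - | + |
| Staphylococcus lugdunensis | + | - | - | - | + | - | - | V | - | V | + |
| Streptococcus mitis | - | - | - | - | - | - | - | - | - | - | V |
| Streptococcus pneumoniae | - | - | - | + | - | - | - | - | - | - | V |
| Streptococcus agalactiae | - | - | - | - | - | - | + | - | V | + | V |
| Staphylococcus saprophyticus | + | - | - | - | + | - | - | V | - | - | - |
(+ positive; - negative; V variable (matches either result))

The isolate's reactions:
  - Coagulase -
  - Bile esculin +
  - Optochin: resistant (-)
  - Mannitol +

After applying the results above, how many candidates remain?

3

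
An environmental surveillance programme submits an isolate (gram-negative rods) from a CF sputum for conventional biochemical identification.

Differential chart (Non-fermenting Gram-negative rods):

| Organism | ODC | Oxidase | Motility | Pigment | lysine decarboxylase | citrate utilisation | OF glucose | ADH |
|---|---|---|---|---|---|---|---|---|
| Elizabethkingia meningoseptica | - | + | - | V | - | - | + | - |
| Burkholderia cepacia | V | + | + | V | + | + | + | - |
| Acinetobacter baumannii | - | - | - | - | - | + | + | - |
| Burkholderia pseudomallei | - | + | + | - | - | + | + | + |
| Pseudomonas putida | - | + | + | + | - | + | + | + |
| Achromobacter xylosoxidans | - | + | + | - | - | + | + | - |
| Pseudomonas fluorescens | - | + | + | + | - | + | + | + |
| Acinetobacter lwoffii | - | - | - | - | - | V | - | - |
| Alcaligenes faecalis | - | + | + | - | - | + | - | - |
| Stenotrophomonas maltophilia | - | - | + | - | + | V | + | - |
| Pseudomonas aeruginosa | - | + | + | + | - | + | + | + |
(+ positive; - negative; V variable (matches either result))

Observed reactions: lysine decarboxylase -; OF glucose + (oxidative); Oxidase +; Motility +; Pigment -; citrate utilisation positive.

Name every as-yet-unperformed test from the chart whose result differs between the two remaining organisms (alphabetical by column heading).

ADH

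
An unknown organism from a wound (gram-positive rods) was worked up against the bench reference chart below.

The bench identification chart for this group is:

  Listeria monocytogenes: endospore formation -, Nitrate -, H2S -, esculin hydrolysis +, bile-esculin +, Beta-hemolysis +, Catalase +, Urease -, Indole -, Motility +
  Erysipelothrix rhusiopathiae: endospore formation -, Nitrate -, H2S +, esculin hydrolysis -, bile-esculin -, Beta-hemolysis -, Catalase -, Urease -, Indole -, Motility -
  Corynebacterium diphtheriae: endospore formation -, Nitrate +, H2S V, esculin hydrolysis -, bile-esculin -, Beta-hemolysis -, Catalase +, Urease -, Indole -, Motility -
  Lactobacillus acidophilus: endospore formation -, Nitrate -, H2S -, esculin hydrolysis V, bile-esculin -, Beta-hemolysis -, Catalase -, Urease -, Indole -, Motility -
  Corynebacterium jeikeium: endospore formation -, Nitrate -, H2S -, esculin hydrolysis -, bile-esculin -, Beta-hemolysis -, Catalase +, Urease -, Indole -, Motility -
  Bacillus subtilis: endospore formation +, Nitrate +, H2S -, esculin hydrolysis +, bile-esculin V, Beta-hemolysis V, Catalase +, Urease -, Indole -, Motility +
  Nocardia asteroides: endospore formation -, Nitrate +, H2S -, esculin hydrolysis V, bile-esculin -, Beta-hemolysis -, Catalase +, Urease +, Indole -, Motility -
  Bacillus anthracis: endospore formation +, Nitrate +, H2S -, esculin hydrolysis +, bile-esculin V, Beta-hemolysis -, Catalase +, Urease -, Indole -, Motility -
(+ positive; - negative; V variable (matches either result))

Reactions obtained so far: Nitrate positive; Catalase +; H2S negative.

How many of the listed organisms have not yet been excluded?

4

H2S -: excludes Erysipelothrix rhusiopathiae — 7 left.
Nitrate +: excludes Listeria monocytogenes, Lactobacillus acidophilus, Corynebacterium jeikeium — 4 left.
Catalase +: all 4 remaining candidates are consistent.
Still consistent: Bacillus anthracis, Bacillus subtilis, Corynebacterium diphtheriae, Nocardia asteroides.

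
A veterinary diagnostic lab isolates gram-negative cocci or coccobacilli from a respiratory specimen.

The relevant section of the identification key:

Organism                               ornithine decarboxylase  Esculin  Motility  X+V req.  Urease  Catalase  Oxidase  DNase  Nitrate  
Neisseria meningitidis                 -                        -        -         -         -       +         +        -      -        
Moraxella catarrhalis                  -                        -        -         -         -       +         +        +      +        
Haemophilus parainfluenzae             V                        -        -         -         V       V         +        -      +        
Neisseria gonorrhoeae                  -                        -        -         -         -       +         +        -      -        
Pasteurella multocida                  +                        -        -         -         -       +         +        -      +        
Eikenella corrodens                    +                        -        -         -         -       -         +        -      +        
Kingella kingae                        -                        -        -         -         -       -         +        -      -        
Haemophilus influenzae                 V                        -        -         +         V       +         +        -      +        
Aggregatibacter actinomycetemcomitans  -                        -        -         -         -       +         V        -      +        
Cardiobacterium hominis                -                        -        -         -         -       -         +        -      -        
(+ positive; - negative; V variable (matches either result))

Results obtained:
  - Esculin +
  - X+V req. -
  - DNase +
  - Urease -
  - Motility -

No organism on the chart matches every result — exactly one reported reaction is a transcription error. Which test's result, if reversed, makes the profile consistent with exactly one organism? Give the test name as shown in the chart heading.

As reported, no row in the chart matches all 5 reactions.
Reversing DNase → still no organism matches.
Reversing Motility → still no organism matches.
Reversing X+V req. → still no organism matches.
Reversing Esculin (to -) → unique match: Moraxella catarrhalis.
Reversing Urease → still no organism matches.

Esculin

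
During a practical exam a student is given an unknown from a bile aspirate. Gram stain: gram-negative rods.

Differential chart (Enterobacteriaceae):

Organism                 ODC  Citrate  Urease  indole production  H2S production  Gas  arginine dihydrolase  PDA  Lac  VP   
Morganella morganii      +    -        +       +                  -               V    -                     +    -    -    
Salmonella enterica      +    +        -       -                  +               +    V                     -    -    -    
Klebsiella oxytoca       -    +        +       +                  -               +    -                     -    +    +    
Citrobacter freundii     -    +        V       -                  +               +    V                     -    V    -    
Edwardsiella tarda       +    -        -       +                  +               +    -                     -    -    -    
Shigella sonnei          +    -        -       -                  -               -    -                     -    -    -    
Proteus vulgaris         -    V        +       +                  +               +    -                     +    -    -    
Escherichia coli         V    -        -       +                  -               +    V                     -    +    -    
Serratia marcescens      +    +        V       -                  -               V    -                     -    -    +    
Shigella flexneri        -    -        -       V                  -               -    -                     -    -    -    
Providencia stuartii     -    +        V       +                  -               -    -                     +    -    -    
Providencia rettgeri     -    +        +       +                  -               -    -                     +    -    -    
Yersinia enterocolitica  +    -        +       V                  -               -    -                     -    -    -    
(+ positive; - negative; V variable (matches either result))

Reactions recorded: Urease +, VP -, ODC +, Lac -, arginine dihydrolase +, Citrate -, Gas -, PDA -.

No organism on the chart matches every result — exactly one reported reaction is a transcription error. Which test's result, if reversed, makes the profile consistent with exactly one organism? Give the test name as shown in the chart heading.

arginine dihydrolase

As reported, no row in the chart matches all 8 reactions.
Reversing Urease → still no organism matches.
Reversing ODC → still no organism matches.
Reversing arginine dihydrolase (to -) → unique match: Yersinia enterocolitica.
Reversing Gas → still no organism matches.
Reversing Citrate → still no organism matches.
Reversing VP → still no organism matches.
Reversing Lac → still no organism matches.
Reversing PDA → still no organism matches.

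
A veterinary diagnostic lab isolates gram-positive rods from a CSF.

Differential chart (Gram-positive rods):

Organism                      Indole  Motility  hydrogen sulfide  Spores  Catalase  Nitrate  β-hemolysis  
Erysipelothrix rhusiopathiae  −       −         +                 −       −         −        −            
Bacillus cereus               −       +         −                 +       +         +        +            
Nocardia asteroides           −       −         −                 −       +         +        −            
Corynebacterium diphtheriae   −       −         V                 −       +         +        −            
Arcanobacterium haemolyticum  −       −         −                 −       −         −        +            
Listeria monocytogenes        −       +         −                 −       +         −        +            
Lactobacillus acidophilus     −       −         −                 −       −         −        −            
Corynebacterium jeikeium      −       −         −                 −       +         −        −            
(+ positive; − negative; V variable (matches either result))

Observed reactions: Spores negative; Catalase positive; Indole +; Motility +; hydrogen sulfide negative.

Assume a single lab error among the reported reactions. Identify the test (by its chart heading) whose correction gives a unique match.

Indole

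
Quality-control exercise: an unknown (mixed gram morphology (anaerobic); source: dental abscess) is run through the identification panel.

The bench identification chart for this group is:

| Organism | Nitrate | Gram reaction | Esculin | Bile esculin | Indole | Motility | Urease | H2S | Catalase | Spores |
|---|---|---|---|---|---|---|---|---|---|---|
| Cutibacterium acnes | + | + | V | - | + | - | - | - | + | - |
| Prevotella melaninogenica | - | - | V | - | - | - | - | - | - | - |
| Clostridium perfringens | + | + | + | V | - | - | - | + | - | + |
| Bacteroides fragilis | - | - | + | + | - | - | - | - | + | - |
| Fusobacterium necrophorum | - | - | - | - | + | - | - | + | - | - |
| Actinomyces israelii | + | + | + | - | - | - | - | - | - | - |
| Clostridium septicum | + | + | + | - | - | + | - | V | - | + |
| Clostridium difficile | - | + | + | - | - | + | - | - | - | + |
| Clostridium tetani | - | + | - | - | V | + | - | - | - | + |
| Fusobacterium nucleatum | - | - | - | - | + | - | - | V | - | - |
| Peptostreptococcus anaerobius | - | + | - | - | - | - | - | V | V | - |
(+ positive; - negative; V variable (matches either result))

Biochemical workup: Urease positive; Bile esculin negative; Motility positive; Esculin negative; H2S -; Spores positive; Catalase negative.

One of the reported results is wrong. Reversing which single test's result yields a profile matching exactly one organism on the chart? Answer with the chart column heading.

As reported, no row in the chart matches all 7 reactions.
Reversing Esculin → still no organism matches.
Reversing H2S → still no organism matches.
Reversing Motility → still no organism matches.
Reversing Urease (to -) → unique match: Clostridium tetani.
Reversing Spores → still no organism matches.
Reversing Catalase → still no organism matches.
Reversing Bile esculin → still no organism matches.

Urease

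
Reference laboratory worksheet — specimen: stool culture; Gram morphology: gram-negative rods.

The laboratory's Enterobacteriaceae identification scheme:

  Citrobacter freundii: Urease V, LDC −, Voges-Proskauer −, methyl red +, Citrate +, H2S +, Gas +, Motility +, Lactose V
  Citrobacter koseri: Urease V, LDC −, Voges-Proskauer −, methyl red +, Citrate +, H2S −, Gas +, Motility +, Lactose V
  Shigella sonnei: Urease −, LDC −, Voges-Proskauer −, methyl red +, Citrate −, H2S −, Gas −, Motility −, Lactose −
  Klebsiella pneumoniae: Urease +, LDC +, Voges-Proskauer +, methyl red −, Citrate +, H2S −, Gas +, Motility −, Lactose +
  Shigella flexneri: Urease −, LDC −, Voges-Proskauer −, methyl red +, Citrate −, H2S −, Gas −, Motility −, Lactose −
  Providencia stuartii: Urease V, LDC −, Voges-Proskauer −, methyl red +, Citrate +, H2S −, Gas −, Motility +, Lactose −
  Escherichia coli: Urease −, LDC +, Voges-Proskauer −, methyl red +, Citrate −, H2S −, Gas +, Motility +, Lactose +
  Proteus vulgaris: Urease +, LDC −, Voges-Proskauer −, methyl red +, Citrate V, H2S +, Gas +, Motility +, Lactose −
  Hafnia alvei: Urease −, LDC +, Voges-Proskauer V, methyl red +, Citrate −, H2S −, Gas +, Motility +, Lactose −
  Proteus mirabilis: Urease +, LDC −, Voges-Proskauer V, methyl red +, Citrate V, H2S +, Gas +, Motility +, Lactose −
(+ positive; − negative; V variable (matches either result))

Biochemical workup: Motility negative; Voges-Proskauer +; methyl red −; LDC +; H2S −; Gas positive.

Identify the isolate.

LDC +: excludes 7 organisms — 3 left.
methyl red −: excludes Escherichia coli, Hafnia alvei — 1 left.
Gas +: the one remaining candidate is consistent.
H2S −: the one remaining candidate is consistent.
Motility −: the one remaining candidate is consistent.
Voges-Proskauer +: the one remaining candidate is consistent.

Klebsiella pneumoniae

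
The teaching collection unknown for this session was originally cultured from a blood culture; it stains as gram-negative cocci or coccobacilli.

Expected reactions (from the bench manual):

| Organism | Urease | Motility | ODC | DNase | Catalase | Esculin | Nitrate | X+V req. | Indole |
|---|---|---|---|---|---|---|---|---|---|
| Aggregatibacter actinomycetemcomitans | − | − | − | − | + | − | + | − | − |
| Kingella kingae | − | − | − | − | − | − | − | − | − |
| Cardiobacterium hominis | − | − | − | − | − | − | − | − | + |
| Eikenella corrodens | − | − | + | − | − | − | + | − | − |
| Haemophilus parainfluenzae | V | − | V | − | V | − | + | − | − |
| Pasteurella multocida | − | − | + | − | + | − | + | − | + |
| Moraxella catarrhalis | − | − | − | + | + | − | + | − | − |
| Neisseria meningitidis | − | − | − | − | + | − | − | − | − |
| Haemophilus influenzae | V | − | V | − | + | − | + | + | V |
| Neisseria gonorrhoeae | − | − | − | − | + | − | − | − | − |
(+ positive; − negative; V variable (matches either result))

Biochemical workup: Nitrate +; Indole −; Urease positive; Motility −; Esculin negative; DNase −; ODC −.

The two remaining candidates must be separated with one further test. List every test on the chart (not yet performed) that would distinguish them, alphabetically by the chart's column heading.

X+V req.

Indole −: excludes Cardiobacterium hominis, Pasteurella multocida — 8 left.
DNase −: excludes Moraxella catarrhalis — 7 left.
ODC −: excludes Eikenella corrodens — 6 left.
Nitrate +: excludes Kingella kingae, Neisseria meningitidis, Neisseria gonorrhoeae — 3 left.
Esculin −: all 3 remaining candidates are consistent.
Motility −: all 3 remaining candidates are consistent.
Urease +: excludes Aggregatibacter actinomycetemcomitans — 2 left.
Two candidates remain: Haemophilus influenzae and Haemophilus parainfluenzae.
  Catalase: + vs V — variable for at least one, does not separate.
  X+V req.: Haemophilus influenzae +, Haemophilus parainfluenzae − — discriminates.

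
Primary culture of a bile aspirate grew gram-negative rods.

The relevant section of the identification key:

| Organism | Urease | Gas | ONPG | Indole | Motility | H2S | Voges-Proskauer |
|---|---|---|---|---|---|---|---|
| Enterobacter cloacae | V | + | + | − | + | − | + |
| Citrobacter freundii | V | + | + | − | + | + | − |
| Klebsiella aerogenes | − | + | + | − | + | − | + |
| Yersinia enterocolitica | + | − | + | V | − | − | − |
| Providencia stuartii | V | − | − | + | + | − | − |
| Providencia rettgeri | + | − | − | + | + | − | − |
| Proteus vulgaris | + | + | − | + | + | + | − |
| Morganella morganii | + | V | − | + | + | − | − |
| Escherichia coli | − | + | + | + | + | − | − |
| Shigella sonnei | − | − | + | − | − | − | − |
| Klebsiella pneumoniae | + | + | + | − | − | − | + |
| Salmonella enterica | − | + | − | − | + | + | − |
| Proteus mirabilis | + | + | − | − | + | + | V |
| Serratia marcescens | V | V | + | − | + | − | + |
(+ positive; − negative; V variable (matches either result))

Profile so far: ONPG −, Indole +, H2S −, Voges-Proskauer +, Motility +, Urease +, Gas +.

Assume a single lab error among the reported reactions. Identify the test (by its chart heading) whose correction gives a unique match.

Voges-Proskauer

As reported, no row in the chart matches all 7 reactions.
Reversing ONPG → still no organism matches.
Reversing Urease → still no organism matches.
Reversing Voges-Proskauer (to −) → unique match: Morganella morganii.
Reversing Gas → still no organism matches.
Reversing Motility → still no organism matches.
Reversing H2S → still no organism matches.
Reversing Indole → still no organism matches.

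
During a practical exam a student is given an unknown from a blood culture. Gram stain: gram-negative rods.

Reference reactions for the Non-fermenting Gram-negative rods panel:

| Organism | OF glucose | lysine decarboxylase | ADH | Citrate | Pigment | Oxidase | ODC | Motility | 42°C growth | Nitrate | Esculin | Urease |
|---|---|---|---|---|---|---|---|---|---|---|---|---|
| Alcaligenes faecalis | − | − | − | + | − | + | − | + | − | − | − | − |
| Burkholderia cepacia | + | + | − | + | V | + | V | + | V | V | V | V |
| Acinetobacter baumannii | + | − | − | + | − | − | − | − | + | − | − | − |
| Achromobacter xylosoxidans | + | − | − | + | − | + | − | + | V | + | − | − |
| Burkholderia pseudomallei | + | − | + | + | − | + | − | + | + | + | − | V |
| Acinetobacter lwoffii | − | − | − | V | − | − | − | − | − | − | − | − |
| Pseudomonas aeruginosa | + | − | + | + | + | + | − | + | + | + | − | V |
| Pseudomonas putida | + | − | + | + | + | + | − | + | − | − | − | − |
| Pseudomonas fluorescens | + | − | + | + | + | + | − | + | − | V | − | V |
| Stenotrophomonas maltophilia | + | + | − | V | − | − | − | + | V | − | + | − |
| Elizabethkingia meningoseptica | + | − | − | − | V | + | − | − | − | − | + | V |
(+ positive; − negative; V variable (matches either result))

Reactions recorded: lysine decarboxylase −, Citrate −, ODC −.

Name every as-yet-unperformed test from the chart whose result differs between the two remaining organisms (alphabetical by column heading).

lysine decarboxylase −: excludes Burkholderia cepacia, Stenotrophomonas maltophilia — 9 left.
Citrate −: excludes 7 organisms — 2 left.
ODC −: all 2 remaining candidates are consistent.
Two candidates remain: Acinetobacter lwoffii and Elizabethkingia meningoseptica.
  OF glucose: Acinetobacter lwoffii −, Elizabethkingia meningoseptica + — discriminates.
  ADH: − vs − — same for both, does not separate.
  Pigment: − vs V — variable for at least one, does not separate.
  Oxidase: Acinetobacter lwoffii −, Elizabethkingia meningoseptica + — discriminates.
  Motility: − vs − — same for both, does not separate.
  42°C growth: − vs − — same for both, does not separate.
  Nitrate: − vs − — same for both, does not separate.
  Esculin: Acinetobacter lwoffii −, Elizabethkingia meningoseptica + — discriminates.
  Urease: − vs V — variable for at least one, does not separate.

Esculin, OF glucose, Oxidase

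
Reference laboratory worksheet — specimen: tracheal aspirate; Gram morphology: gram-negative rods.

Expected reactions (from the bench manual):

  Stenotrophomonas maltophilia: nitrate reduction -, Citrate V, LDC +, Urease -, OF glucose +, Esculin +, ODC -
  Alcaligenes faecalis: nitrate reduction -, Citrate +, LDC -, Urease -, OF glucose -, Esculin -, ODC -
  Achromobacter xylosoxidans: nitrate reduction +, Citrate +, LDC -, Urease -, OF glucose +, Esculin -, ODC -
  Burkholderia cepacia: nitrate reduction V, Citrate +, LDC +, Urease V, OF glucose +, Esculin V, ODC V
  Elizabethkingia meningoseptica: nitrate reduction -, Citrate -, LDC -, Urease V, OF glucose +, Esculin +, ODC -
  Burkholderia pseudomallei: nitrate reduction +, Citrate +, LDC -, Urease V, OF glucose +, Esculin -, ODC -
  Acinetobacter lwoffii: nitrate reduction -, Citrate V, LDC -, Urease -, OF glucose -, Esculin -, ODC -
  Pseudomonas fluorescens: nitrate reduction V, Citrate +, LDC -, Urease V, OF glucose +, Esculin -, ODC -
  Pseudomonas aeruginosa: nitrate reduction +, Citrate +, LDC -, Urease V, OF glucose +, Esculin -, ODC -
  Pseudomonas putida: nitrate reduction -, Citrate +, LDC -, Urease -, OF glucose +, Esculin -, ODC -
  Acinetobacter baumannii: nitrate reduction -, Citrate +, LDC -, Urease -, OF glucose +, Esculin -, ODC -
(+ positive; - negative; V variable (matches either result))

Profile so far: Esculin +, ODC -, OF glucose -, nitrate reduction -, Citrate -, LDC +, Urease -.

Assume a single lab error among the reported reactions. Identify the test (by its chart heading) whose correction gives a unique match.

As reported, no row in the chart matches all 7 reactions.
Reversing Citrate → still no organism matches.
Reversing Esculin → still no organism matches.
Reversing nitrate reduction → still no organism matches.
Reversing OF glucose (to +) → unique match: Stenotrophomonas maltophilia.
Reversing LDC → still no organism matches.
Reversing ODC → still no organism matches.
Reversing Urease → still no organism matches.

OF glucose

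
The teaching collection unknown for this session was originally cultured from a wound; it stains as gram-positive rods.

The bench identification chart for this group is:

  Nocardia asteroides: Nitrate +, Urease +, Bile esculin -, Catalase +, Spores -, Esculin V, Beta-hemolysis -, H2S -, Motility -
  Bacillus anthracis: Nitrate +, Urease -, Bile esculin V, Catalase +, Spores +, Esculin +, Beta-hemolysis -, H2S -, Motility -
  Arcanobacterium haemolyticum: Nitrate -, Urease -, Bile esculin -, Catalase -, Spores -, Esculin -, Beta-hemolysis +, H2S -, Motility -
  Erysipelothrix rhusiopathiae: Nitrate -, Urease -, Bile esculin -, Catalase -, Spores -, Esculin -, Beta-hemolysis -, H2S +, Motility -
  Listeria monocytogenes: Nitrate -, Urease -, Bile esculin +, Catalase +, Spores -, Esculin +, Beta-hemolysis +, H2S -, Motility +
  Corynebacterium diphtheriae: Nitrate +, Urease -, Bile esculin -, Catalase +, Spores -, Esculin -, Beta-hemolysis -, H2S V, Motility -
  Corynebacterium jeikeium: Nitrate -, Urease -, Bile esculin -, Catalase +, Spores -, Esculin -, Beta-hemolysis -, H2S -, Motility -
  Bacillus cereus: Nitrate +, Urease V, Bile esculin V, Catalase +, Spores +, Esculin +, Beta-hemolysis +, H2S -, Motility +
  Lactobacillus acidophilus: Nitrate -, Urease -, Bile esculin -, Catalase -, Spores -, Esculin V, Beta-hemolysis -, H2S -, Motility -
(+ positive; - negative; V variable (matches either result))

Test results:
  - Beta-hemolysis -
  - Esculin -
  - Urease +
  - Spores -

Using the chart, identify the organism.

Nocardia asteroides

Spores -: excludes Bacillus anthracis, Bacillus cereus — 7 left.
Beta-hemolysis -: excludes Arcanobacterium haemolyticum, Listeria monocytogenes — 5 left.
Urease +: excludes Erysipelothrix rhusiopathiae, Corynebacterium diphtheriae, Corynebacterium jeikeium, Lactobacillus acidophilus — 1 left.
Esculin -: the one remaining candidate is consistent.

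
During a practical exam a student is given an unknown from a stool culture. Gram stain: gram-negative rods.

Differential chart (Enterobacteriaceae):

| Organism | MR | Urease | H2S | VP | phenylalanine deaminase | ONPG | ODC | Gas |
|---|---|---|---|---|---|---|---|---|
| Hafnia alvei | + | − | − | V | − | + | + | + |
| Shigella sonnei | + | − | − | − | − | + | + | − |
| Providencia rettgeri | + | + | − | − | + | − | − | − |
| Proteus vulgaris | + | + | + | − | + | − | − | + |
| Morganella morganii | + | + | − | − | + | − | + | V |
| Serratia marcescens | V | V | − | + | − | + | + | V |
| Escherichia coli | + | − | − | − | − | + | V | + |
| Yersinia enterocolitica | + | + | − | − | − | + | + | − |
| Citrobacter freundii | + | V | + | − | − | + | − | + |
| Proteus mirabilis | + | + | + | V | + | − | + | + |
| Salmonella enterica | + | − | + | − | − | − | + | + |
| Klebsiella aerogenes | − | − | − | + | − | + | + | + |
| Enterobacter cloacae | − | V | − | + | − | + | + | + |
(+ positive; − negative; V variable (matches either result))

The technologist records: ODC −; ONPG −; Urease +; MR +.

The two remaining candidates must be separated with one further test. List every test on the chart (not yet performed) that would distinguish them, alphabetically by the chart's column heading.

Gas, H2S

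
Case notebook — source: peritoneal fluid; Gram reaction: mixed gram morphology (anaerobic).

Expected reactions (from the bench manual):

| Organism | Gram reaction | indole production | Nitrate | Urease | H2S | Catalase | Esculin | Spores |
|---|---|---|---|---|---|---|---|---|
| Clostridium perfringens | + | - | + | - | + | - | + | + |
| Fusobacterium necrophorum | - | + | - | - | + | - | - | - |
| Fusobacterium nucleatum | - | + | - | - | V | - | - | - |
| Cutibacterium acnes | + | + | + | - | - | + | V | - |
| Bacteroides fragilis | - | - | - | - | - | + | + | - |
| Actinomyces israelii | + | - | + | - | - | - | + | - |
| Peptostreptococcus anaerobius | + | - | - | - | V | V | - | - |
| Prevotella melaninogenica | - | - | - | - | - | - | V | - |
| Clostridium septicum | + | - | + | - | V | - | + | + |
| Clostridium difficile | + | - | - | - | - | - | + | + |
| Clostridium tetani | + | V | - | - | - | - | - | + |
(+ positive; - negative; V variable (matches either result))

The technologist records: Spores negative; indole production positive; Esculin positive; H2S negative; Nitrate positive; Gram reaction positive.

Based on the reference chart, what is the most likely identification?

indole production +: excludes 7 organisms — 4 left.
Nitrate +: excludes Fusobacterium necrophorum, Fusobacterium nucleatum, Clostridium tetani — 1 left.
H2S -: the one remaining candidate is consistent.
Esculin +: the one remaining candidate is consistent.
Spores -: the one remaining candidate is consistent.
Gram reaction +: the one remaining candidate is consistent.

Cutibacterium acnes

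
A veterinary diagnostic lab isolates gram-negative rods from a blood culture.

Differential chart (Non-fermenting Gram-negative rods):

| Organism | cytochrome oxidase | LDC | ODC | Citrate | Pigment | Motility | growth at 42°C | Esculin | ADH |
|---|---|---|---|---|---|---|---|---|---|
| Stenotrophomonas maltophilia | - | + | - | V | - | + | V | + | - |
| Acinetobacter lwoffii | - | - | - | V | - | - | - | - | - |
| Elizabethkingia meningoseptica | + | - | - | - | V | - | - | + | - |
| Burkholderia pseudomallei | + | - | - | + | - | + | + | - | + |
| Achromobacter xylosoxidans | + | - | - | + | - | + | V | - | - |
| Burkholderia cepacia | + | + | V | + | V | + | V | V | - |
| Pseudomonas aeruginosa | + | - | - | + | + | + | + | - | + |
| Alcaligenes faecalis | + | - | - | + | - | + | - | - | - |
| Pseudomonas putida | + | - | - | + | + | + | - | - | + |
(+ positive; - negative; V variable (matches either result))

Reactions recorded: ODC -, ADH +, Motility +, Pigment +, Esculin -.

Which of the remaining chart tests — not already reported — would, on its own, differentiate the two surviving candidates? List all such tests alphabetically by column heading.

growth at 42°C

Esculin -: excludes Stenotrophomonas maltophilia, Elizabethkingia meningoseptica — 7 left.
Motility +: excludes Acinetobacter lwoffii — 6 left.
ADH +: excludes Achromobacter xylosoxidans, Burkholderia cepacia, Alcaligenes faecalis — 3 left.
ODC -: all 3 remaining candidates are consistent.
Pigment +: excludes Burkholderia pseudomallei — 2 left.
Two candidates remain: Pseudomonas aeruginosa and Pseudomonas putida.
  cytochrome oxidase: + vs + — same for both, does not separate.
  LDC: - vs - — same for both, does not separate.
  Citrate: + vs + — same for both, does not separate.
  growth at 42°C: Pseudomonas aeruginosa +, Pseudomonas putida - — discriminates.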